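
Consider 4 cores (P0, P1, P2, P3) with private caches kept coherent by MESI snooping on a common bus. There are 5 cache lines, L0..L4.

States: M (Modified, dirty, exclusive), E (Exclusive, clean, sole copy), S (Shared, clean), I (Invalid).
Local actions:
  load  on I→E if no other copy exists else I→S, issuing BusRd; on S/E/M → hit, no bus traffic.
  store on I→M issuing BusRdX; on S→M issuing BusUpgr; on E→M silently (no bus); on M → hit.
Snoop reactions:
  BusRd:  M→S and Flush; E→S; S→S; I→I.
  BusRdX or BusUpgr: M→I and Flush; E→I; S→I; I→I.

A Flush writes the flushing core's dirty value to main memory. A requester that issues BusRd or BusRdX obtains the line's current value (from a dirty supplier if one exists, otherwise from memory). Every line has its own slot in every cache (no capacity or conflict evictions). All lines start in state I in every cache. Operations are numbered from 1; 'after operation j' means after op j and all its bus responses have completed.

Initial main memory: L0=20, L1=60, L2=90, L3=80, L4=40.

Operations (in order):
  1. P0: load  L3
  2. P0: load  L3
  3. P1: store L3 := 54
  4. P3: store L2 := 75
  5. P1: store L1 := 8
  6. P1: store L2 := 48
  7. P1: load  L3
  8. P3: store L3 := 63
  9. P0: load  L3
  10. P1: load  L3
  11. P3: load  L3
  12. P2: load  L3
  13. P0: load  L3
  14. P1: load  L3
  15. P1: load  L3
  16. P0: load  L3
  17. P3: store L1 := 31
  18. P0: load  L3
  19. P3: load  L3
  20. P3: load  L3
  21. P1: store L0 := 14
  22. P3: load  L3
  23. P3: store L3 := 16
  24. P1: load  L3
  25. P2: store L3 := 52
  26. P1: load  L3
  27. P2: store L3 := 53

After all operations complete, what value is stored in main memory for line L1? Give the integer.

1. P0: load  L3  bus=[BusRd]  L3: P0=E P1=I P2=I P3=I  mem[L3]=80
2. P0: load  L3  bus=[-]  L3: P0=E P1=I P2=I P3=I  mem[L3]=80
3. P1: store L3 := 54  bus=[BusRdX]  L3: P0=I P1=M P2=I P3=I  mem[L3]=80
4. P3: store L2 := 75  bus=[BusRdX]  L2: P0=I P1=I P2=I P3=M  mem[L2]=90
5. P1: store L1 := 8  bus=[BusRdX]  L1: P0=I P1=M P2=I P3=I  mem[L1]=60
6. P1: store L2 := 48  bus=[BusRdX,Flush]  L2: P0=I P1=M P2=I P3=I  mem[L2]=75
7. P1: load  L3  bus=[-]  L3: P0=I P1=M P2=I P3=I  mem[L3]=80
8. P3: store L3 := 63  bus=[BusRdX,Flush]  L3: P0=I P1=I P2=I P3=M  mem[L3]=54
9. P0: load  L3  bus=[BusRd,Flush]  L3: P0=S P1=I P2=I P3=S  mem[L3]=63
10. P1: load  L3  bus=[BusRd]  L3: P0=S P1=S P2=I P3=S  mem[L3]=63
11. P3: load  L3  bus=[-]  L3: P0=S P1=S P2=I P3=S  mem[L3]=63
12. P2: load  L3  bus=[BusRd]  L3: P0=S P1=S P2=S P3=S  mem[L3]=63
13. P0: load  L3  bus=[-]  L3: P0=S P1=S P2=S P3=S  mem[L3]=63
14. P1: load  L3  bus=[-]  L3: P0=S P1=S P2=S P3=S  mem[L3]=63
15. P1: load  L3  bus=[-]  L3: P0=S P1=S P2=S P3=S  mem[L3]=63
16. P0: load  L3  bus=[-]  L3: P0=S P1=S P2=S P3=S  mem[L3]=63
17. P3: store L1 := 31  bus=[BusRdX,Flush]  L1: P0=I P1=I P2=I P3=M  mem[L1]=8
18. P0: load  L3  bus=[-]  L3: P0=S P1=S P2=S P3=S  mem[L3]=63
19. P3: load  L3  bus=[-]  L3: P0=S P1=S P2=S P3=S  mem[L3]=63
20. P3: load  L3  bus=[-]  L3: P0=S P1=S P2=S P3=S  mem[L3]=63
21. P1: store L0 := 14  bus=[BusRdX]  L0: P0=I P1=M P2=I P3=I  mem[L0]=20
22. P3: load  L3  bus=[-]  L3: P0=S P1=S P2=S P3=S  mem[L3]=63
23. P3: store L3 := 16  bus=[BusUpgr]  L3: P0=I P1=I P2=I P3=M  mem[L3]=63
24. P1: load  L3  bus=[BusRd,Flush]  L3: P0=I P1=S P2=I P3=S  mem[L3]=16
25. P2: store L3 := 52  bus=[BusRdX]  L3: P0=I P1=I P2=M P3=I  mem[L3]=16
26. P1: load  L3  bus=[BusRd,Flush]  L3: P0=I P1=S P2=S P3=I  mem[L3]=52
27. P2: store L3 := 53  bus=[BusUpgr]  L3: P0=I P1=I P2=M P3=I  mem[L3]=52

memory[L1] = 8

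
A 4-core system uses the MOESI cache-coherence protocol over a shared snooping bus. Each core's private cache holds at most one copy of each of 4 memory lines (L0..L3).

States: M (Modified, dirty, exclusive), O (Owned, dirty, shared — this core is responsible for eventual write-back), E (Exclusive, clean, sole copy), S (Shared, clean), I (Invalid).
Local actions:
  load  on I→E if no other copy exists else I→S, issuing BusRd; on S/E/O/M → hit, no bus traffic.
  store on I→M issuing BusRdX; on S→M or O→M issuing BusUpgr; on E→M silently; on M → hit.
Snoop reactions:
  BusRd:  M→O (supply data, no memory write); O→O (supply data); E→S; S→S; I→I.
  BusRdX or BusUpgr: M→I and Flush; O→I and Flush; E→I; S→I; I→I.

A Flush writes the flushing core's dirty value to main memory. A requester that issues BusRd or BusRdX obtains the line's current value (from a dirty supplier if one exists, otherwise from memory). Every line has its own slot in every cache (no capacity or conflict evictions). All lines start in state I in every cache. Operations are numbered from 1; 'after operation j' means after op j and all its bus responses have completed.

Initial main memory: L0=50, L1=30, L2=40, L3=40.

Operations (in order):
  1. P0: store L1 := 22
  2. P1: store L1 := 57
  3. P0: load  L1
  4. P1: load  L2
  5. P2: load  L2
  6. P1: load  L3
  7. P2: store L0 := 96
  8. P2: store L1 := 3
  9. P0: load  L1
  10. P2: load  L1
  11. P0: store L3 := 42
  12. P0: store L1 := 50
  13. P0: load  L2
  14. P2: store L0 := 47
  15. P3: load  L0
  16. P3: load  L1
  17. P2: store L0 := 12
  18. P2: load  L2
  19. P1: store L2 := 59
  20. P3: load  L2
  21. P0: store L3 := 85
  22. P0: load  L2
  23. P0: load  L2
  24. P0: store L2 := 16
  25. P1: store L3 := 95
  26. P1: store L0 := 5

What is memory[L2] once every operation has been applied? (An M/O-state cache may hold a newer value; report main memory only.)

memory[L2] = 59

[1] P0: store L1 := 22 | P0:M(22), P1:I, P2:I, P3:I | bus: BusRdX
[2] P1: store L1 := 57 | P0:I, P1:M(57), P2:I, P3:I | bus: BusRdX,Flush
[3] P0: load  L1 | P0:S(57), P1:O(57), P2:I, P3:I | bus: BusRd
[4] P1: load  L2 | P0:I, P1:E(40), P2:I, P3:I | bus: BusRd
[5] P2: load  L2 | P0:I, P1:S(40), P2:S(40), P3:I | bus: BusRd
[6] P1: load  L3 | P0:I, P1:E(40), P2:I, P3:I | bus: BusRd
[7] P2: store L0 := 96 | P0:I, P1:I, P2:M(96), P3:I | bus: BusRdX
[8] P2: store L1 := 3 | P0:I, P1:I, P2:M(3), P3:I | bus: BusRdX,Flush
[9] P0: load  L1 | P0:S(3), P1:I, P2:O(3), P3:I | bus: BusRd
[10] P2: load  L1 | P0:S(3), P1:I, P2:O(3), P3:I | bus: none
[11] P0: store L3 := 42 | P0:M(42), P1:I, P2:I, P3:I | bus: BusRdX
[12] P0: store L1 := 50 | P0:M(50), P1:I, P2:I, P3:I | bus: BusUpgr,Flush
[13] P0: load  L2 | P0:S(40), P1:S(40), P2:S(40), P3:I | bus: BusRd
[14] P2: store L0 := 47 | P0:I, P1:I, P2:M(47), P3:I | bus: none
[15] P3: load  L0 | P0:I, P1:I, P2:O(47), P3:S(47) | bus: BusRd
[16] P3: load  L1 | P0:O(50), P1:I, P2:I, P3:S(50) | bus: BusRd
[17] P2: store L0 := 12 | P0:I, P1:I, P2:M(12), P3:I | bus: BusUpgr
[18] P2: load  L2 | P0:S(40), P1:S(40), P2:S(40), P3:I | bus: none
[19] P1: store L2 := 59 | P0:I, P1:M(59), P2:I, P3:I | bus: BusUpgr
[20] P3: load  L2 | P0:I, P1:O(59), P2:I, P3:S(59) | bus: BusRd
[21] P0: store L3 := 85 | P0:M(85), P1:I, P2:I, P3:I | bus: none
[22] P0: load  L2 | P0:S(59), P1:O(59), P2:I, P3:S(59) | bus: BusRd
[23] P0: load  L2 | P0:S(59), P1:O(59), P2:I, P3:S(59) | bus: none
[24] P0: store L2 := 16 | P0:M(16), P1:I, P2:I, P3:I | bus: BusUpgr,Flush
[25] P1: store L3 := 95 | P0:I, P1:M(95), P2:I, P3:I | bus: BusRdX,Flush
[26] P1: store L0 := 5 | P0:I, P1:M(5), P2:I, P3:I | bus: BusRdX,Flush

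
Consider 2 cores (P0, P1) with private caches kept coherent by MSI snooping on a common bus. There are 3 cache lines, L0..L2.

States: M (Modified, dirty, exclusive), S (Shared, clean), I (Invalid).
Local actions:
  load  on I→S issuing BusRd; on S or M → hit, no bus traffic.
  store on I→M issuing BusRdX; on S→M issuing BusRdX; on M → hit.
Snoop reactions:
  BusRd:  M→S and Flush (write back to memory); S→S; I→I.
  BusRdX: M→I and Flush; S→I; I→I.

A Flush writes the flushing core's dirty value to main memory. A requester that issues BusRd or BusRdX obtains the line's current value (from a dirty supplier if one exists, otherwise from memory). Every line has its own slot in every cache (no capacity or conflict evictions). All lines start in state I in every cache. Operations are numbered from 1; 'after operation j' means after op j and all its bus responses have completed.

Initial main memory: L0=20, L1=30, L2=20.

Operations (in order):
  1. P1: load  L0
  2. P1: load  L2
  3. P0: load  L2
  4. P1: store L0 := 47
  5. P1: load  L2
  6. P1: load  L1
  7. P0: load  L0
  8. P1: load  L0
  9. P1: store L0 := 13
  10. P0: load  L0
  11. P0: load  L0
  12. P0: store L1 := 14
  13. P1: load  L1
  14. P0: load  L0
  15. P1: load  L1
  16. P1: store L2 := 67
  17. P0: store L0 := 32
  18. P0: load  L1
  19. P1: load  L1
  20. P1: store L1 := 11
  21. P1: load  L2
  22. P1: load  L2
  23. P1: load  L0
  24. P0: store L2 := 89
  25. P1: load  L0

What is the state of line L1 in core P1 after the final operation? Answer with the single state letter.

1. P1: load  L0  bus=[BusRd]  L0: P0=I P1=S  mem[L0]=20
2. P1: load  L2  bus=[BusRd]  L2: P0=I P1=S  mem[L2]=20
3. P0: load  L2  bus=[BusRd]  L2: P0=S P1=S  mem[L2]=20
4. P1: store L0 := 47  bus=[BusRdX]  L0: P0=I P1=M  mem[L0]=20
5. P1: load  L2  bus=[-]  L2: P0=S P1=S  mem[L2]=20
6. P1: load  L1  bus=[BusRd]  L1: P0=I P1=S  mem[L1]=30
7. P0: load  L0  bus=[BusRd,Flush]  L0: P0=S P1=S  mem[L0]=47
8. P1: load  L0  bus=[-]  L0: P0=S P1=S  mem[L0]=47
9. P1: store L0 := 13  bus=[BusRdX]  L0: P0=I P1=M  mem[L0]=47
10. P0: load  L0  bus=[BusRd,Flush]  L0: P0=S P1=S  mem[L0]=13
11. P0: load  L0  bus=[-]  L0: P0=S P1=S  mem[L0]=13
12. P0: store L1 := 14  bus=[BusRdX]  L1: P0=M P1=I  mem[L1]=30
13. P1: load  L1  bus=[BusRd,Flush]  L1: P0=S P1=S  mem[L1]=14
14. P0: load  L0  bus=[-]  L0: P0=S P1=S  mem[L0]=13
15. P1: load  L1  bus=[-]  L1: P0=S P1=S  mem[L1]=14
16. P1: store L2 := 67  bus=[BusRdX]  L2: P0=I P1=M  mem[L2]=20
17. P0: store L0 := 32  bus=[BusRdX]  L0: P0=M P1=I  mem[L0]=13
18. P0: load  L1  bus=[-]  L1: P0=S P1=S  mem[L1]=14
19. P1: load  L1  bus=[-]  L1: P0=S P1=S  mem[L1]=14
20. P1: store L1 := 11  bus=[BusRdX]  L1: P0=I P1=M  mem[L1]=14
21. P1: load  L2  bus=[-]  L2: P0=I P1=M  mem[L2]=20
22. P1: load  L2  bus=[-]  L2: P0=I P1=M  mem[L2]=20
23. P1: load  L0  bus=[BusRd,Flush]  L0: P0=S P1=S  mem[L0]=32
24. P0: store L2 := 89  bus=[BusRdX,Flush]  L2: P0=M P1=I  mem[L2]=67
25. P1: load  L0  bus=[-]  L0: P0=S P1=S  mem[L0]=32

state = M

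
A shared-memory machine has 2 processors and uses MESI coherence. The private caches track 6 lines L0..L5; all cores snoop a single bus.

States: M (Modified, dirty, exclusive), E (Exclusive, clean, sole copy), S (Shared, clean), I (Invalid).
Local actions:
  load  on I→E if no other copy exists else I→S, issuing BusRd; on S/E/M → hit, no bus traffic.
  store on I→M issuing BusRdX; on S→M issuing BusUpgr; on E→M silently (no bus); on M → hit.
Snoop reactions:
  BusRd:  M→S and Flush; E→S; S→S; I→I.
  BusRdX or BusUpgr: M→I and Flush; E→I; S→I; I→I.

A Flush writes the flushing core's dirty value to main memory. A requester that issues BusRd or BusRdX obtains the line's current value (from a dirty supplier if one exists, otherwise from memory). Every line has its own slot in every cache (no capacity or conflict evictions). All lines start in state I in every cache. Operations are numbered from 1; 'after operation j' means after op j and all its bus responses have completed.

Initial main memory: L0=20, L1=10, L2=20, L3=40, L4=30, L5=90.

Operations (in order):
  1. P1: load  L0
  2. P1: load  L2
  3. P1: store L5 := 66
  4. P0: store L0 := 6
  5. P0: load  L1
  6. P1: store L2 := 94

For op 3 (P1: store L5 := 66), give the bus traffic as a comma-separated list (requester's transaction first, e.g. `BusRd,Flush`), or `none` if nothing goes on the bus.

bus = BusRdX

[1] P1: load  L0 | P0:I, P1:E(20) | bus: BusRd
[2] P1: load  L2 | P0:I, P1:E(20) | bus: BusRd
[3] P1: store L5 := 66 | P0:I, P1:M(66) | bus: BusRdX
[4] P0: store L0 := 6 | P0:M(6), P1:I | bus: BusRdX
[5] P0: load  L1 | P0:E(10), P1:I | bus: BusRd
[6] P1: store L2 := 94 | P0:I, P1:M(94) | bus: none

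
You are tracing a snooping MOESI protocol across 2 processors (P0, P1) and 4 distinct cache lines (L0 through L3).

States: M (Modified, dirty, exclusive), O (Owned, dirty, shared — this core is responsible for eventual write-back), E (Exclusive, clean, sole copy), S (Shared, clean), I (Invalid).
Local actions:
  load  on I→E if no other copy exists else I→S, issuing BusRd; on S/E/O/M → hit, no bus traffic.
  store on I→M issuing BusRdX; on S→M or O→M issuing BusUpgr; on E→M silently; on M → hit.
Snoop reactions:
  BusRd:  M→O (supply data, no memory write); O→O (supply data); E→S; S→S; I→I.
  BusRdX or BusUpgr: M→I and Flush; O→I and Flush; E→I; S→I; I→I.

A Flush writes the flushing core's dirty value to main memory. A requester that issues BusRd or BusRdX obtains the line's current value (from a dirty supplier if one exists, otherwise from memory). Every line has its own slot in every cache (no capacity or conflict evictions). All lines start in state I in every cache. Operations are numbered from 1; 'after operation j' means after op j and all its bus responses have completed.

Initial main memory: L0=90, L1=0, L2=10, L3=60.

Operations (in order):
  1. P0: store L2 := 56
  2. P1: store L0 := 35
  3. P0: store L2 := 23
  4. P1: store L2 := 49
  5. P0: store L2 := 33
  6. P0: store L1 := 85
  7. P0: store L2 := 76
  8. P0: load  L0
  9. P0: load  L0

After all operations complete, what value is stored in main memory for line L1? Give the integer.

[1] P0: store L2 := 56 | P0:M(56), P1:I | bus: BusRdX
[2] P1: store L0 := 35 | P0:I, P1:M(35) | bus: BusRdX
[3] P0: store L2 := 23 | P0:M(23), P1:I | bus: none
[4] P1: store L2 := 49 | P0:I, P1:M(49) | bus: BusRdX,Flush
[5] P0: store L2 := 33 | P0:M(33), P1:I | bus: BusRdX,Flush
[6] P0: store L1 := 85 | P0:M(85), P1:I | bus: BusRdX
[7] P0: store L2 := 76 | P0:M(76), P1:I | bus: none
[8] P0: load  L0 | P0:S(35), P1:O(35) | bus: BusRd
[9] P0: load  L0 | P0:S(35), P1:O(35) | bus: none

memory[L1] = 0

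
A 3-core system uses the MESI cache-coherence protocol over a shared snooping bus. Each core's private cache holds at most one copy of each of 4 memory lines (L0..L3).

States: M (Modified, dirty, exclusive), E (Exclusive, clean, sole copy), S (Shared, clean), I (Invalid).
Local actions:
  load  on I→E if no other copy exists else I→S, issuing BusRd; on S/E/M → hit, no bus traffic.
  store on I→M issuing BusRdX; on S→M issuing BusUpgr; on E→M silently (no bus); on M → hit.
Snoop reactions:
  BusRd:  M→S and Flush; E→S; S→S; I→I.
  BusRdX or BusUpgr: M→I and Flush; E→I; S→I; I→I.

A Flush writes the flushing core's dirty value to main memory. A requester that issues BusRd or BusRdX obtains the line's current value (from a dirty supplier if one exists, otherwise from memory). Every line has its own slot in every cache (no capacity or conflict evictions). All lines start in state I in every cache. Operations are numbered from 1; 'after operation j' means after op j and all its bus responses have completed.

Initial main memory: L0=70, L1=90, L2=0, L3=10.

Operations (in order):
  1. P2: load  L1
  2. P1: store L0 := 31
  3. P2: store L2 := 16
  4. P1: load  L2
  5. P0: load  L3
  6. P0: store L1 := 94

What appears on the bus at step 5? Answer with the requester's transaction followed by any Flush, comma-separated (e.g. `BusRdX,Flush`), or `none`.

bus = BusRd

step 1: P2: load  L1  ⟶  IIE  (L1)  txn=BusRd  M[L1]=90
step 2: P1: store L0 := 31  ⟶  IMI  (L0)  txn=BusRdX  M[L0]=70
step 3: P2: store L2 := 16  ⟶  IIM  (L2)  txn=BusRdX  M[L2]=0
step 4: P1: load  L2  ⟶  ISS  (L2)  txn=BusRd+Flush  M[L2]=16
step 5: P0: load  L3  ⟶  EII  (L3)  txn=BusRd  M[L3]=10
step 6: P0: store L1 := 94  ⟶  MII  (L1)  txn=BusRdX  M[L1]=90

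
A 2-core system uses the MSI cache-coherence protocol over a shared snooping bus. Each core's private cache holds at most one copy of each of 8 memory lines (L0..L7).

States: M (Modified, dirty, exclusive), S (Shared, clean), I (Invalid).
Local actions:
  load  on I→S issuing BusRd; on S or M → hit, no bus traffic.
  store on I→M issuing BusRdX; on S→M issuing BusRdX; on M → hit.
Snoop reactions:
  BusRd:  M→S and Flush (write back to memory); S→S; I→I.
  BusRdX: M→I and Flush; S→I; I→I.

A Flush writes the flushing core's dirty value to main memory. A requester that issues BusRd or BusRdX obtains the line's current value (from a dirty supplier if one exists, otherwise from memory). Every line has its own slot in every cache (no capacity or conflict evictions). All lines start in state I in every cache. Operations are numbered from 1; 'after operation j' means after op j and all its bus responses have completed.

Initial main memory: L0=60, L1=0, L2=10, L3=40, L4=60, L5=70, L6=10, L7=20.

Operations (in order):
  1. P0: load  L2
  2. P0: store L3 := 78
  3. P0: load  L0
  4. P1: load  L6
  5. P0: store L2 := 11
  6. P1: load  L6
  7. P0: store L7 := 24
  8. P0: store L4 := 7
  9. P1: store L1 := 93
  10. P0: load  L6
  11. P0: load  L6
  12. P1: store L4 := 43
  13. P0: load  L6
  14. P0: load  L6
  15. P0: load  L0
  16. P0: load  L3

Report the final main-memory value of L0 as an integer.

memory[L0] = 60

step 1: P0: load  L2  ⟶  SI  (L2)  txn=BusRd  M[L2]=10
step 2: P0: store L3 := 78  ⟶  MI  (L3)  txn=BusRdX  M[L3]=40
step 3: P0: load  L0  ⟶  SI  (L0)  txn=BusRd  M[L0]=60
step 4: P1: load  L6  ⟶  IS  (L6)  txn=BusRd  M[L6]=10
step 5: P0: store L2 := 11  ⟶  MI  (L2)  txn=BusRdX  M[L2]=10
step 6: P1: load  L6  ⟶  IS  (L6)  txn=∅  M[L6]=10
step 7: P0: store L7 := 24  ⟶  MI  (L7)  txn=BusRdX  M[L7]=20
step 8: P0: store L4 := 7  ⟶  MI  (L4)  txn=BusRdX  M[L4]=60
step 9: P1: store L1 := 93  ⟶  IM  (L1)  txn=BusRdX  M[L1]=0
step 10: P0: load  L6  ⟶  SS  (L6)  txn=BusRd  M[L6]=10
step 11: P0: load  L6  ⟶  SS  (L6)  txn=∅  M[L6]=10
step 12: P1: store L4 := 43  ⟶  IM  (L4)  txn=BusRdX+Flush  M[L4]=7
step 13: P0: load  L6  ⟶  SS  (L6)  txn=∅  M[L6]=10
step 14: P0: load  L6  ⟶  SS  (L6)  txn=∅  M[L6]=10
step 15: P0: load  L0  ⟶  SI  (L0)  txn=∅  M[L0]=60
step 16: P0: load  L3  ⟶  MI  (L3)  txn=∅  M[L3]=40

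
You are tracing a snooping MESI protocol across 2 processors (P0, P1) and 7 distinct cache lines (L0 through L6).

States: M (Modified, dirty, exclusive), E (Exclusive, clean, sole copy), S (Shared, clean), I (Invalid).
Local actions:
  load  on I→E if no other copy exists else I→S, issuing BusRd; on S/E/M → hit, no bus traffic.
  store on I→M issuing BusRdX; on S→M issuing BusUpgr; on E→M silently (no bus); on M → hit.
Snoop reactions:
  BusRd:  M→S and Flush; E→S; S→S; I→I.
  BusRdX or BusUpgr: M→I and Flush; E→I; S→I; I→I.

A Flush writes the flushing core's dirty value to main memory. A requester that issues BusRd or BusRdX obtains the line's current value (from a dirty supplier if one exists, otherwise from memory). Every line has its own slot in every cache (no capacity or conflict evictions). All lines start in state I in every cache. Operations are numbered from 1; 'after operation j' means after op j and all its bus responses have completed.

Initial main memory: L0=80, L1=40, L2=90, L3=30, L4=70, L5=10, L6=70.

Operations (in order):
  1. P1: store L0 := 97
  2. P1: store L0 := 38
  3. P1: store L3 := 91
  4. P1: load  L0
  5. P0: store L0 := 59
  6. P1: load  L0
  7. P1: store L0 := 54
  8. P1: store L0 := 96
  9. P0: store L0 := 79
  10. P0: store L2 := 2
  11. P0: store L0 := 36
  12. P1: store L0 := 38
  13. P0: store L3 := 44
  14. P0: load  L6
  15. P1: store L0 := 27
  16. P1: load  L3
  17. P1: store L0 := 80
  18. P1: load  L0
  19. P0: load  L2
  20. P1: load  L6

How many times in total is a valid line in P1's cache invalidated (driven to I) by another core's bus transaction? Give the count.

[1] P1: store L0 := 97 | P0:I, P1:M(97) | bus: BusRdX
[2] P1: store L0 := 38 | P0:I, P1:M(38) | bus: none
[3] P1: store L3 := 91 | P0:I, P1:M(91) | bus: BusRdX
[4] P1: load  L0 | P0:I, P1:M(38) | bus: none
[5] P0: store L0 := 59 | P0:M(59), P1:I | bus: BusRdX,Flush
[6] P1: load  L0 | P0:S(59), P1:S(59) | bus: BusRd,Flush
[7] P1: store L0 := 54 | P0:I, P1:M(54) | bus: BusUpgr
[8] P1: store L0 := 96 | P0:I, P1:M(96) | bus: none
[9] P0: store L0 := 79 | P0:M(79), P1:I | bus: BusRdX,Flush
[10] P0: store L2 := 2 | P0:M(2), P1:I | bus: BusRdX
[11] P0: store L0 := 36 | P0:M(36), P1:I | bus: none
[12] P1: store L0 := 38 | P0:I, P1:M(38) | bus: BusRdX,Flush
[13] P0: store L3 := 44 | P0:M(44), P1:I | bus: BusRdX,Flush
[14] P0: load  L6 | P0:E(70), P1:I | bus: BusRd
[15] P1: store L0 := 27 | P0:I, P1:M(27) | bus: none
[16] P1: load  L3 | P0:S(44), P1:S(44) | bus: BusRd,Flush
[17] P1: store L0 := 80 | P0:I, P1:M(80) | bus: none
[18] P1: load  L0 | P0:I, P1:M(80) | bus: none
[19] P0: load  L2 | P0:M(2), P1:I | bus: none
[20] P1: load  L6 | P0:S(70), P1:S(70) | bus: BusRd

invalidations = 3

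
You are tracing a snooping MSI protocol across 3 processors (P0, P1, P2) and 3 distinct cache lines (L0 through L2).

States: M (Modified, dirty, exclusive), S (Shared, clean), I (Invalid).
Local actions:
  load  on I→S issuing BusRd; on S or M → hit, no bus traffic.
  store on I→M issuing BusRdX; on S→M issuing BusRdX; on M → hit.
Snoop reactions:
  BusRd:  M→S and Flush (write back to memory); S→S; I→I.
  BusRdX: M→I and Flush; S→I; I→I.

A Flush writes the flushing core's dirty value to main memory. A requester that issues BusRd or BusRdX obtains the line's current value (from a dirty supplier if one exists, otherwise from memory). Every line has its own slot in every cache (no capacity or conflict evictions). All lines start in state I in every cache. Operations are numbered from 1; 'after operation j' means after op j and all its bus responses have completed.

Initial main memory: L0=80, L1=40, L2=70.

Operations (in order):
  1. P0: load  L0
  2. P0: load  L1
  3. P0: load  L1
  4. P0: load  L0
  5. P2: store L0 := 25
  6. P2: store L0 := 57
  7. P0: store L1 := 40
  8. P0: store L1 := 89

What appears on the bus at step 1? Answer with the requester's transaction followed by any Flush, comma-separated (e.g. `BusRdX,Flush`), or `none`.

step 1: P0: load  L0  ⟶  SII  (L0)  txn=BusRd  M[L0]=80
step 2: P0: load  L1  ⟶  SII  (L1)  txn=BusRd  M[L1]=40
step 3: P0: load  L1  ⟶  SII  (L1)  txn=∅  M[L1]=40
step 4: P0: load  L0  ⟶  SII  (L0)  txn=∅  M[L0]=80
step 5: P2: store L0 := 25  ⟶  IIM  (L0)  txn=BusRdX  M[L0]=80
step 6: P2: store L0 := 57  ⟶  IIM  (L0)  txn=∅  M[L0]=80
step 7: P0: store L1 := 40  ⟶  MII  (L1)  txn=BusRdX  M[L1]=40
step 8: P0: store L1 := 89  ⟶  MII  (L1)  txn=∅  M[L1]=40

bus = BusRd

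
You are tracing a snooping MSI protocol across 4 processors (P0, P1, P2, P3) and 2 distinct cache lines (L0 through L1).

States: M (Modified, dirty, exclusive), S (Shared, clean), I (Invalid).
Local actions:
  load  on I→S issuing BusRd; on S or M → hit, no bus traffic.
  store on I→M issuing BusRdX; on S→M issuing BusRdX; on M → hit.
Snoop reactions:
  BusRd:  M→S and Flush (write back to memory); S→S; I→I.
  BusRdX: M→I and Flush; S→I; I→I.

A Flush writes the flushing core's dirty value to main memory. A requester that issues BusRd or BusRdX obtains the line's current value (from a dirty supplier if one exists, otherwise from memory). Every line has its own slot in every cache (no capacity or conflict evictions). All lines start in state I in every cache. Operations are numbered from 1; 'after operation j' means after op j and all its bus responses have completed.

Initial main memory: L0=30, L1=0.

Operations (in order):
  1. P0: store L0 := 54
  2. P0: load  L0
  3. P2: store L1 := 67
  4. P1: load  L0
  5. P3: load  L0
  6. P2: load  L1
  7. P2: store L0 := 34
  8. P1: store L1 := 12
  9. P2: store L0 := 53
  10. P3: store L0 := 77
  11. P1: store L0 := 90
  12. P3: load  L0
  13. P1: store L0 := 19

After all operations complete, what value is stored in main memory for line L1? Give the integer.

memory[L1] = 67

step 1: P0: store L0 := 54  ⟶  MIII  (L0)  txn=BusRdX  M[L0]=30
step 2: P0: load  L0  ⟶  MIII  (L0)  txn=∅  M[L0]=30
step 3: P2: store L1 := 67  ⟶  IIMI  (L1)  txn=BusRdX  M[L1]=0
step 4: P1: load  L0  ⟶  SSII  (L0)  txn=BusRd+Flush  M[L0]=54
step 5: P3: load  L0  ⟶  SSIS  (L0)  txn=BusRd  M[L0]=54
step 6: P2: load  L1  ⟶  IIMI  (L1)  txn=∅  M[L1]=0
step 7: P2: store L0 := 34  ⟶  IIMI  (L0)  txn=BusRdX  M[L0]=54
step 8: P1: store L1 := 12  ⟶  IMII  (L1)  txn=BusRdX+Flush  M[L1]=67
step 9: P2: store L0 := 53  ⟶  IIMI  (L0)  txn=∅  M[L0]=54
step 10: P3: store L0 := 77  ⟶  IIIM  (L0)  txn=BusRdX+Flush  M[L0]=53
step 11: P1: store L0 := 90  ⟶  IMII  (L0)  txn=BusRdX+Flush  M[L0]=77
step 12: P3: load  L0  ⟶  ISIS  (L0)  txn=BusRd+Flush  M[L0]=90
step 13: P1: store L0 := 19  ⟶  IMII  (L0)  txn=BusRdX  M[L0]=90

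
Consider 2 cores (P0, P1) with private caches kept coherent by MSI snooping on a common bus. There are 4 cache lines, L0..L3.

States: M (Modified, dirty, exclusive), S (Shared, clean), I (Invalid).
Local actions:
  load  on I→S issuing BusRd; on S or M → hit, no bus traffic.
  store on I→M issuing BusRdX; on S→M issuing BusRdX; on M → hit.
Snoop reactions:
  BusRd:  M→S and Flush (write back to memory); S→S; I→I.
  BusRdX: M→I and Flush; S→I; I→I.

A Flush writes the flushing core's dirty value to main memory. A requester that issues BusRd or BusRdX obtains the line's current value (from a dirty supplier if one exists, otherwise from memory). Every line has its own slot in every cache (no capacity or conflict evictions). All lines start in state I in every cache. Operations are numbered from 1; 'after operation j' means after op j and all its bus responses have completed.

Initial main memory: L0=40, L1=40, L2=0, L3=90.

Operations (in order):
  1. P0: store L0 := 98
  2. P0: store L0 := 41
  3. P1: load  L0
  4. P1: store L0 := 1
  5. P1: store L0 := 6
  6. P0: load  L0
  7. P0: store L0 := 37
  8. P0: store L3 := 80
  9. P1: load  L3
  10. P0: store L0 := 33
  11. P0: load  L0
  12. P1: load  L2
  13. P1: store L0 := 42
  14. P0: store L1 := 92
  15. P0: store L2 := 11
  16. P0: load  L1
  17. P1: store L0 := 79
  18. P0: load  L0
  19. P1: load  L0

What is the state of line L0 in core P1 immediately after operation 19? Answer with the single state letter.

state = S

step 1: P0: store L0 := 98  ⟶  MI  (L0)  txn=BusRdX  M[L0]=40
step 2: P0: store L0 := 41  ⟶  MI  (L0)  txn=∅  M[L0]=40
step 3: P1: load  L0  ⟶  SS  (L0)  txn=BusRd+Flush  M[L0]=41
step 4: P1: store L0 := 1  ⟶  IM  (L0)  txn=BusRdX  M[L0]=41
step 5: P1: store L0 := 6  ⟶  IM  (L0)  txn=∅  M[L0]=41
step 6: P0: load  L0  ⟶  SS  (L0)  txn=BusRd+Flush  M[L0]=6
step 7: P0: store L0 := 37  ⟶  MI  (L0)  txn=BusRdX  M[L0]=6
step 8: P0: store L3 := 80  ⟶  MI  (L3)  txn=BusRdX  M[L3]=90
step 9: P1: load  L3  ⟶  SS  (L3)  txn=BusRd+Flush  M[L3]=80
step 10: P0: store L0 := 33  ⟶  MI  (L0)  txn=∅  M[L0]=6
step 11: P0: load  L0  ⟶  MI  (L0)  txn=∅  M[L0]=6
step 12: P1: load  L2  ⟶  IS  (L2)  txn=BusRd  M[L2]=0
step 13: P1: store L0 := 42  ⟶  IM  (L0)  txn=BusRdX+Flush  M[L0]=33
step 14: P0: store L1 := 92  ⟶  MI  (L1)  txn=BusRdX  M[L1]=40
step 15: P0: store L2 := 11  ⟶  MI  (L2)  txn=BusRdX  M[L2]=0
step 16: P0: load  L1  ⟶  MI  (L1)  txn=∅  M[L1]=40
step 17: P1: store L0 := 79  ⟶  IM  (L0)  txn=∅  M[L0]=33
step 18: P0: load  L0  ⟶  SS  (L0)  txn=BusRd+Flush  M[L0]=79
step 19: P1: load  L0  ⟶  SS  (L0)  txn=∅  M[L0]=79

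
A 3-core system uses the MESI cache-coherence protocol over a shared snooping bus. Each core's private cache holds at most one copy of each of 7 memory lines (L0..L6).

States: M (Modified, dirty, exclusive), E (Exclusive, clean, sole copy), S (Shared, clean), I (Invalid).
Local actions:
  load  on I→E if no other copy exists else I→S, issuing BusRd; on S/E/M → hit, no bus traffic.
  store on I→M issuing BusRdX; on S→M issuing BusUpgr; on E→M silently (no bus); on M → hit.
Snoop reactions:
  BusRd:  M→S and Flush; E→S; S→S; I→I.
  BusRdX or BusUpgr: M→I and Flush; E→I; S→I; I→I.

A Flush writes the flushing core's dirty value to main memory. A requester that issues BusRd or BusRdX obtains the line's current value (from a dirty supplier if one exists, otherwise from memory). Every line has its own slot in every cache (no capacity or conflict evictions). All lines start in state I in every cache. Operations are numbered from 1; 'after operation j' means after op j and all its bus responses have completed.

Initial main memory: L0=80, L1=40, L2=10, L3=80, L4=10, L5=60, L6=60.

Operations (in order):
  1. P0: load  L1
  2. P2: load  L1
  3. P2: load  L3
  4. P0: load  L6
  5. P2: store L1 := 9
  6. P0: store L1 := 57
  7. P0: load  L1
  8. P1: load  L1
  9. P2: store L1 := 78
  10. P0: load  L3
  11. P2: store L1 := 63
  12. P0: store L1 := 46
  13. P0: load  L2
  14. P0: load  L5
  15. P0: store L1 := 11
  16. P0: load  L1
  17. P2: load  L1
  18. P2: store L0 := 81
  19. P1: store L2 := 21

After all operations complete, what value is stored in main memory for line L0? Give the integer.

memory[L0] = 80

[1] P0: load  L1 | P0:E(40), P1:I, P2:I | bus: BusRd
[2] P2: load  L1 | P0:S(40), P1:I, P2:S(40) | bus: BusRd
[3] P2: load  L3 | P0:I, P1:I, P2:E(80) | bus: BusRd
[4] P0: load  L6 | P0:E(60), P1:I, P2:I | bus: BusRd
[5] P2: store L1 := 9 | P0:I, P1:I, P2:M(9) | bus: BusUpgr
[6] P0: store L1 := 57 | P0:M(57), P1:I, P2:I | bus: BusRdX,Flush
[7] P0: load  L1 | P0:M(57), P1:I, P2:I | bus: none
[8] P1: load  L1 | P0:S(57), P1:S(57), P2:I | bus: BusRd,Flush
[9] P2: store L1 := 78 | P0:I, P1:I, P2:M(78) | bus: BusRdX
[10] P0: load  L3 | P0:S(80), P1:I, P2:S(80) | bus: BusRd
[11] P2: store L1 := 63 | P0:I, P1:I, P2:M(63) | bus: none
[12] P0: store L1 := 46 | P0:M(46), P1:I, P2:I | bus: BusRdX,Flush
[13] P0: load  L2 | P0:E(10), P1:I, P2:I | bus: BusRd
[14] P0: load  L5 | P0:E(60), P1:I, P2:I | bus: BusRd
[15] P0: store L1 := 11 | P0:M(11), P1:I, P2:I | bus: none
[16] P0: load  L1 | P0:M(11), P1:I, P2:I | bus: none
[17] P2: load  L1 | P0:S(11), P1:I, P2:S(11) | bus: BusRd,Flush
[18] P2: store L0 := 81 | P0:I, P1:I, P2:M(81) | bus: BusRdX
[19] P1: store L2 := 21 | P0:I, P1:M(21), P2:I | bus: BusRdX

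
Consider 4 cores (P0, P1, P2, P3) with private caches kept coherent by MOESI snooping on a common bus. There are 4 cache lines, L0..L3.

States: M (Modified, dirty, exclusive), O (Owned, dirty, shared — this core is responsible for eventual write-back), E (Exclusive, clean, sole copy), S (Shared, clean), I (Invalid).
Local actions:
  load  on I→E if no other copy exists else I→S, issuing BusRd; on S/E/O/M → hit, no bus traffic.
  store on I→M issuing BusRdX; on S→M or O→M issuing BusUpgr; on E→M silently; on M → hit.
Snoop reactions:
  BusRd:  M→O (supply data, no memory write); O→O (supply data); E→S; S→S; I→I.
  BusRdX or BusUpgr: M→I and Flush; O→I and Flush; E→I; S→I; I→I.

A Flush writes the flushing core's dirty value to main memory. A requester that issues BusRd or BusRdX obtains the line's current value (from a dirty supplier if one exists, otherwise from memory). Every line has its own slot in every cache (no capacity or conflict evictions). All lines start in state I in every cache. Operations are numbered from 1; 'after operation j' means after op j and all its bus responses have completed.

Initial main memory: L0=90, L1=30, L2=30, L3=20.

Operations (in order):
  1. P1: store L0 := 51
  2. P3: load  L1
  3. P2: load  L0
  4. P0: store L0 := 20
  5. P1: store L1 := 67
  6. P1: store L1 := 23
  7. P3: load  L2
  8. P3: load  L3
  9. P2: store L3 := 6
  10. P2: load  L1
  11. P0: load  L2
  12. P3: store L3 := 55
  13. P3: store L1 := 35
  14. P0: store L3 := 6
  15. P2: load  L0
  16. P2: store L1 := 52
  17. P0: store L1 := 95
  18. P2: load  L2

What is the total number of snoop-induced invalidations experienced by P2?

1. P1: store L0 := 51  bus=[BusRdX]  L0: P0=I P1=M P2=I P3=I  mem[L0]=90
2. P3: load  L1  bus=[BusRd]  L1: P0=I P1=I P2=I P3=E  mem[L1]=30
3. P2: load  L0  bus=[BusRd]  L0: P0=I P1=O P2=S P3=I  mem[L0]=90
4. P0: store L0 := 20  bus=[BusRdX,Flush]  L0: P0=M P1=I P2=I P3=I  mem[L0]=51
5. P1: store L1 := 67  bus=[BusRdX]  L1: P0=I P1=M P2=I P3=I  mem[L1]=30
6. P1: store L1 := 23  bus=[-]  L1: P0=I P1=M P2=I P3=I  mem[L1]=30
7. P3: load  L2  bus=[BusRd]  L2: P0=I P1=I P2=I P3=E  mem[L2]=30
8. P3: load  L3  bus=[BusRd]  L3: P0=I P1=I P2=I P3=E  mem[L3]=20
9. P2: store L3 := 6  bus=[BusRdX]  L3: P0=I P1=I P2=M P3=I  mem[L3]=20
10. P2: load  L1  bus=[BusRd]  L1: P0=I P1=O P2=S P3=I  mem[L1]=30
11. P0: load  L2  bus=[BusRd]  L2: P0=S P1=I P2=I P3=S  mem[L2]=30
12. P3: store L3 := 55  bus=[BusRdX,Flush]  L3: P0=I P1=I P2=I P3=M  mem[L3]=6
13. P3: store L1 := 35  bus=[BusRdX,Flush]  L1: P0=I P1=I P2=I P3=M  mem[L1]=23
14. P0: store L3 := 6  bus=[BusRdX,Flush]  L3: P0=M P1=I P2=I P3=I  mem[L3]=55
15. P2: load  L0  bus=[BusRd]  L0: P0=O P1=I P2=S P3=I  mem[L0]=51
16. P2: store L1 := 52  bus=[BusRdX,Flush]  L1: P0=I P1=I P2=M P3=I  mem[L1]=35
17. P0: store L1 := 95  bus=[BusRdX,Flush]  L1: P0=M P1=I P2=I P3=I  mem[L1]=52
18. P2: load  L2  bus=[BusRd]  L2: P0=S P1=I P2=S P3=S  mem[L2]=30

invalidations = 4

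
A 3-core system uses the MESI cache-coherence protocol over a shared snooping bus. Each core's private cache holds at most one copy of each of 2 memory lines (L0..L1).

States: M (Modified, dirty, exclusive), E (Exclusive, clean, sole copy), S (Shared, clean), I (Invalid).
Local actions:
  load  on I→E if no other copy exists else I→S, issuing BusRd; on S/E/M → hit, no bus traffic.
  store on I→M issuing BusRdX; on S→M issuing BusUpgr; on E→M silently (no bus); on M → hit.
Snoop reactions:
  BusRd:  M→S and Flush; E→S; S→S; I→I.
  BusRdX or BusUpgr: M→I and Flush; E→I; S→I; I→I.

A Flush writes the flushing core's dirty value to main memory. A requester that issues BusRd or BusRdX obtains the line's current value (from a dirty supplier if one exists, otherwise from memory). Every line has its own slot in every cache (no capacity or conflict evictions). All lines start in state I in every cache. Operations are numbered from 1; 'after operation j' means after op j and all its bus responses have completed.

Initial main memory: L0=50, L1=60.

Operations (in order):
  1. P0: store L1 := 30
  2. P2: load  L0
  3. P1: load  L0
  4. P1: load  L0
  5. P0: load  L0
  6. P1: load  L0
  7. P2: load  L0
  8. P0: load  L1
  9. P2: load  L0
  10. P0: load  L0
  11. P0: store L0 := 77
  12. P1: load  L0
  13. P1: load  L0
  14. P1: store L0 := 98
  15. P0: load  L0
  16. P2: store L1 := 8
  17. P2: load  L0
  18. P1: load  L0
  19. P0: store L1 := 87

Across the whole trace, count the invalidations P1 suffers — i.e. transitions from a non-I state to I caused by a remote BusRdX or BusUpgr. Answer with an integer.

invalidations = 1

[1] P0: store L1 := 30 | P0:M(30), P1:I, P2:I | bus: BusRdX
[2] P2: load  L0 | P0:I, P1:I, P2:E(50) | bus: BusRd
[3] P1: load  L0 | P0:I, P1:S(50), P2:S(50) | bus: BusRd
[4] P1: load  L0 | P0:I, P1:S(50), P2:S(50) | bus: none
[5] P0: load  L0 | P0:S(50), P1:S(50), P2:S(50) | bus: BusRd
[6] P1: load  L0 | P0:S(50), P1:S(50), P2:S(50) | bus: none
[7] P2: load  L0 | P0:S(50), P1:S(50), P2:S(50) | bus: none
[8] P0: load  L1 | P0:M(30), P1:I, P2:I | bus: none
[9] P2: load  L0 | P0:S(50), P1:S(50), P2:S(50) | bus: none
[10] P0: load  L0 | P0:S(50), P1:S(50), P2:S(50) | bus: none
[11] P0: store L0 := 77 | P0:M(77), P1:I, P2:I | bus: BusUpgr
[12] P1: load  L0 | P0:S(77), P1:S(77), P2:I | bus: BusRd,Flush
[13] P1: load  L0 | P0:S(77), P1:S(77), P2:I | bus: none
[14] P1: store L0 := 98 | P0:I, P1:M(98), P2:I | bus: BusUpgr
[15] P0: load  L0 | P0:S(98), P1:S(98), P2:I | bus: BusRd,Flush
[16] P2: store L1 := 8 | P0:I, P1:I, P2:M(8) | bus: BusRdX,Flush
[17] P2: load  L0 | P0:S(98), P1:S(98), P2:S(98) | bus: BusRd
[18] P1: load  L0 | P0:S(98), P1:S(98), P2:S(98) | bus: none
[19] P0: store L1 := 87 | P0:M(87), P1:I, P2:I | bus: BusRdX,Flush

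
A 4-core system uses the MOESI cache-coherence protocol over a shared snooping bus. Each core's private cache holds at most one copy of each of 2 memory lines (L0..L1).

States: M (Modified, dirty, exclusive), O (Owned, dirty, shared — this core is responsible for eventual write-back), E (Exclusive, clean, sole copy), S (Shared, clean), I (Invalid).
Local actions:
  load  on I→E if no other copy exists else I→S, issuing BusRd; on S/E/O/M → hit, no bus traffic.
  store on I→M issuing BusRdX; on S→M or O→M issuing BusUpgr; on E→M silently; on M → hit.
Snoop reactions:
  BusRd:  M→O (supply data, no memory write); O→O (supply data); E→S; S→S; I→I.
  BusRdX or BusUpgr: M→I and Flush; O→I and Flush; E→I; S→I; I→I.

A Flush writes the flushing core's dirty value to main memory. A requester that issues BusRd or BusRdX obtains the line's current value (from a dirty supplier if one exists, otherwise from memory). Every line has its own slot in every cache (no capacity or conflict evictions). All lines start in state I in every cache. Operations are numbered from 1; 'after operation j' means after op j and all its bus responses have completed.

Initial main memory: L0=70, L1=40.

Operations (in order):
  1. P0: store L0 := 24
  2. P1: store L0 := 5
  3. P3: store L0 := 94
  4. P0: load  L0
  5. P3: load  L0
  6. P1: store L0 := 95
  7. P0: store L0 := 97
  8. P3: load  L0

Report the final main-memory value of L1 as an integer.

memory[L1] = 40

[1] P0: store L0 := 24 | P0:M(24), P1:I, P2:I, P3:I | bus: BusRdX
[2] P1: store L0 := 5 | P0:I, P1:M(5), P2:I, P3:I | bus: BusRdX,Flush
[3] P3: store L0 := 94 | P0:I, P1:I, P2:I, P3:M(94) | bus: BusRdX,Flush
[4] P0: load  L0 | P0:S(94), P1:I, P2:I, P3:O(94) | bus: BusRd
[5] P3: load  L0 | P0:S(94), P1:I, P2:I, P3:O(94) | bus: none
[6] P1: store L0 := 95 | P0:I, P1:M(95), P2:I, P3:I | bus: BusRdX,Flush
[7] P0: store L0 := 97 | P0:M(97), P1:I, P2:I, P3:I | bus: BusRdX,Flush
[8] P3: load  L0 | P0:O(97), P1:I, P2:I, P3:S(97) | bus: BusRd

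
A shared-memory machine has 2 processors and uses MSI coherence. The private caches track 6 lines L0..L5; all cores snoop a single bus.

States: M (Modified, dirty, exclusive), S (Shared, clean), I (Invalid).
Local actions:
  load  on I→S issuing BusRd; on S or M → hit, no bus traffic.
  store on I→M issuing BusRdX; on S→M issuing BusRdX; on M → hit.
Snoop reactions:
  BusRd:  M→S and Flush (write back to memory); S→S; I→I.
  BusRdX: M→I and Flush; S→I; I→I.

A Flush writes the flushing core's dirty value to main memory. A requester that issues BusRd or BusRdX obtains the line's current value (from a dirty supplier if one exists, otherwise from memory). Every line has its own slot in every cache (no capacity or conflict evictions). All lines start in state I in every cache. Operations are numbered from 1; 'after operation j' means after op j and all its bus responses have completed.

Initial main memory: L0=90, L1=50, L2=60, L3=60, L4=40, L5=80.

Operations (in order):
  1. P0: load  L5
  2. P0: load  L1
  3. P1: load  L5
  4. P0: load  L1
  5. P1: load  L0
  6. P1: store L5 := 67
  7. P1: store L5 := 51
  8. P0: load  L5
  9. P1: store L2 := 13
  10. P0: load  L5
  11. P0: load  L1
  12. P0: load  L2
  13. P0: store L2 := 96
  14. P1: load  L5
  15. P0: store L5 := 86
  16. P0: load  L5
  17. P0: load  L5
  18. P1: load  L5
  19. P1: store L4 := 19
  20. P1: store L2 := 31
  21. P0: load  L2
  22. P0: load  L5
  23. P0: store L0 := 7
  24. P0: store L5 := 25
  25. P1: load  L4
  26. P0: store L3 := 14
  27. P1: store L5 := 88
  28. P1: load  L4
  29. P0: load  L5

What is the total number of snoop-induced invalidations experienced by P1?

[1] P0: load  L5 | P0:S(80), P1:I | bus: BusRd
[2] P0: load  L1 | P0:S(50), P1:I | bus: BusRd
[3] P1: load  L5 | P0:S(80), P1:S(80) | bus: BusRd
[4] P0: load  L1 | P0:S(50), P1:I | bus: none
[5] P1: load  L0 | P0:I, P1:S(90) | bus: BusRd
[6] P1: store L5 := 67 | P0:I, P1:M(67) | bus: BusRdX
[7] P1: store L5 := 51 | P0:I, P1:M(51) | bus: none
[8] P0: load  L5 | P0:S(51), P1:S(51) | bus: BusRd,Flush
[9] P1: store L2 := 13 | P0:I, P1:M(13) | bus: BusRdX
[10] P0: load  L5 | P0:S(51), P1:S(51) | bus: none
[11] P0: load  L1 | P0:S(50), P1:I | bus: none
[12] P0: load  L2 | P0:S(13), P1:S(13) | bus: BusRd,Flush
[13] P0: store L2 := 96 | P0:M(96), P1:I | bus: BusRdX
[14] P1: load  L5 | P0:S(51), P1:S(51) | bus: none
[15] P0: store L5 := 86 | P0:M(86), P1:I | bus: BusRdX
[16] P0: load  L5 | P0:M(86), P1:I | bus: none
[17] P0: load  L5 | P0:M(86), P1:I | bus: none
[18] P1: load  L5 | P0:S(86), P1:S(86) | bus: BusRd,Flush
[19] P1: store L4 := 19 | P0:I, P1:M(19) | bus: BusRdX
[20] P1: store L2 := 31 | P0:I, P1:M(31) | bus: BusRdX,Flush
[21] P0: load  L2 | P0:S(31), P1:S(31) | bus: BusRd,Flush
[22] P0: load  L5 | P0:S(86), P1:S(86) | bus: none
[23] P0: store L0 := 7 | P0:M(7), P1:I | bus: BusRdX
[24] P0: store L5 := 25 | P0:M(25), P1:I | bus: BusRdX
[25] P1: load  L4 | P0:I, P1:M(19) | bus: none
[26] P0: store L3 := 14 | P0:M(14), P1:I | bus: BusRdX
[27] P1: store L5 := 88 | P0:I, P1:M(88) | bus: BusRdX,Flush
[28] P1: load  L4 | P0:I, P1:M(19) | bus: none
[29] P0: load  L5 | P0:S(88), P1:S(88) | bus: BusRd,Flush

invalidations = 4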